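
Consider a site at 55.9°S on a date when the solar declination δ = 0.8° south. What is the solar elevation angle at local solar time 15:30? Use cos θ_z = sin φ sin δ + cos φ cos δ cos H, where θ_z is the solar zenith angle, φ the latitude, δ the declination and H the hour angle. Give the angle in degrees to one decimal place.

20.7°

Hour angle H = 15° × (15.5 − 12) = 52.50°.
cos θ_z = sin φ sin δ + cos φ cos δ cos H = (-0.8281)(-0.0140) + (0.5606)(0.9999)(0.6088) = 0.3529.
θ_z = arccos(0.3529) = 69.34°, so the elevation is 90° − 69.34° = 20.66°.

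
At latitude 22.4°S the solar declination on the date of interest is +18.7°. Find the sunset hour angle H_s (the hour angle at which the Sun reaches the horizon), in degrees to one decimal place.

−tan φ tan δ = −(-0.4122)(0.3385) = 0.1395; H_s = arccos(0.1395) = 81.98°.

82.0°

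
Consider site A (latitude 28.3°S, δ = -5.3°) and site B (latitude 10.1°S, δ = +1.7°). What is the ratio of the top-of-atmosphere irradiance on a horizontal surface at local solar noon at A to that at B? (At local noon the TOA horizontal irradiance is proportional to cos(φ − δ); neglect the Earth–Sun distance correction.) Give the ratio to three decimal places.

A: cos θ_z = cos(-28.3° − (-5.3°)) = 0.9205.
B: cos θ_z = cos(-10.1° − (1.7°)) = 0.9789.
Ratio A/B = 0.9205 / 0.9789 = 0.9403.

0.940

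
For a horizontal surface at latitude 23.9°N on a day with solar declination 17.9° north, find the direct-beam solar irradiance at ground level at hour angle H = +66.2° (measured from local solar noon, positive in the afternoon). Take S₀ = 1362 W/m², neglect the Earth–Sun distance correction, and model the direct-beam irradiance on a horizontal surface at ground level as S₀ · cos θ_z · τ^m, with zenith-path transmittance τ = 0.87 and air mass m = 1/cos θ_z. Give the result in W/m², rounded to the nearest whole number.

With φ = 23.9°, δ = 17.9°, H = 66.20°: sin φ sin δ = 0.1245, cos φ cos δ cos H = 0.3511, so cos θ_z = 0.4756.
Air mass m = 1/cos θ_z = 1/0.4756 = 2.103; τ^m = 0.87^2.103 = 0.7461.
Surface direct beam = 1362 × 0.4756 × 0.7461 = 483.30 W/m².

483 W/m²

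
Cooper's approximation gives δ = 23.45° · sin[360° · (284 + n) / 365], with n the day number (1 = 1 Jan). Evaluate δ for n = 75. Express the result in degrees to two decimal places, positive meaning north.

-2.42°

360 × (284 + 75) / 365 = 354.082°; sin(354.082°) = -0.1031.
δ = 23.45 × -0.1031 = -2.418° ≈ -2.42°.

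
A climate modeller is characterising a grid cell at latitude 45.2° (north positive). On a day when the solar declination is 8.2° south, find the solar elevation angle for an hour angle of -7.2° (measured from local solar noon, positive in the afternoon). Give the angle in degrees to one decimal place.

36.2°

cos θ_z = sin(45.2°) sin(-8.2°) + cos(45.2°) cos(-8.2°) cos(-7.20°) = -0.1012 + 0.6919 = 0.5907.
θ_z = arccos(0.5907) = 53.79°, so the elevation is 90° − 53.79° = 36.21°.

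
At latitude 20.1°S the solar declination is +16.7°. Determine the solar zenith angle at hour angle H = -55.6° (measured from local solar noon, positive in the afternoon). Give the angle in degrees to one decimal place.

65.8°

With φ = -20.1°, δ = 16.7°, H = -55.60°: sin φ sin δ = -0.0988, cos φ cos δ cos H = 0.5082, so cos θ_z = 0.4094.
θ_z = arccos(0.4094) = 65.83°.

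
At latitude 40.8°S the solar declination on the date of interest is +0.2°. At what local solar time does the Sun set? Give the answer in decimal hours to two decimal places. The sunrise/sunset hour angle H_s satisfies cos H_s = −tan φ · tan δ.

The sunset hour angle satisfies cos H_s = −tan φ tan δ = 0.0030, giving H_s = 89.83°.
Sunset is at 12 + H_s/15 = 12 + 5.989 = 17.989 h local solar time.

17.99 h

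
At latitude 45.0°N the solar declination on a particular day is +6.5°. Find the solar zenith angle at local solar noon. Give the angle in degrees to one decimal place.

38.5°

At local solar noon the hour angle is zero, so the zenith angle is |φ − δ| = |45.0° − (6.5°)| = 38.5°.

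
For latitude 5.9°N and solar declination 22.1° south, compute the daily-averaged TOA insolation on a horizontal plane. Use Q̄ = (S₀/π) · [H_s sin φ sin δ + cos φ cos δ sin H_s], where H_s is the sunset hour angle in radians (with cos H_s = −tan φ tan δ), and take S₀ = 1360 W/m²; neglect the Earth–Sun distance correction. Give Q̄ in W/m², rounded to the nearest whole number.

−tan φ tan δ = −(0.1033)(-0.4061) = 0.0420; H_s = arccos(0.0420) = 87.59°. In radians, H_s = 1.5287.
H_s sin φ sin δ = 1.5287 × 0.1028 × -0.3762 = -0.0591.
cos φ cos δ sin H_s = 0.9947 × 0.9265 × 0.9991 = 0.9208.
Q̄ = (1360/π) × (-0.0591 + 0.9208) = 432.90 × 0.8617 = 373.03 W/m².

373 W/m²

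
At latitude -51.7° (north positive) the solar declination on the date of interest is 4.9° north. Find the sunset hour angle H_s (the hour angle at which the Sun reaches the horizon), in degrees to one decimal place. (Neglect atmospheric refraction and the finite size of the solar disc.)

cos H_s = −tan(-51.7°) · tan(4.9°) = 0.1086, so H_s = arccos(0.1086) = 83.77°.

83.8°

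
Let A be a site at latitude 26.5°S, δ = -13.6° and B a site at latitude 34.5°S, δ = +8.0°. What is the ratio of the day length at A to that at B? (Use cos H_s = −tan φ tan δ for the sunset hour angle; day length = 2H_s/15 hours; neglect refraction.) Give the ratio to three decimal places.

A: H_s = arccos(−tan -26.5° · tan -13.6°) = 96.93°, so 2H_s/15 = 12.9240 h.
B: H_s = arccos(−tan -34.5° · tan 8.0°) = 84.46°, so 2H_s/15 = 11.2613 h.
Ratio A/B = 12.9240 / 11.2613 = 1.1476.

1.148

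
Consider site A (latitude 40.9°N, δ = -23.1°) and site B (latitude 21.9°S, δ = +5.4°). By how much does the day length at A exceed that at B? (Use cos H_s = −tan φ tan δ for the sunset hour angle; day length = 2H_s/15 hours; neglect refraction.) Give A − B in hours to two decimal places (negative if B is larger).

A: H_s = arccos(−tan 40.9° · tan -23.1°) = 68.32°, so 2H_s/15 = 9.1093 h.
B: H_s = arccos(−tan -21.9° · tan 5.4°) = 87.82°, so 2H_s/15 = 11.7093 h.
A − B = 9.1093 − 11.7093 = -2.6000 h.

-2.60 h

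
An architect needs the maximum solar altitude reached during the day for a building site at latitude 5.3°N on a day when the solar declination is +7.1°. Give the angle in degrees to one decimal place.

88.2°

At local solar noon the hour angle is zero, so the elevation is 90° − |φ − δ| = 90° − |5.3° − (7.1°)| = 90° − 1.8° = 88.2°.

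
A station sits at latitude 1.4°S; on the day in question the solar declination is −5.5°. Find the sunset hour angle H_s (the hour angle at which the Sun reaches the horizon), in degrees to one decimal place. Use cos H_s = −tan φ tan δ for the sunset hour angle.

90.1°

−tan φ tan δ = −(-0.0244)(-0.0963) = -0.0023; H_s = arccos(-0.0023) = 90.13°.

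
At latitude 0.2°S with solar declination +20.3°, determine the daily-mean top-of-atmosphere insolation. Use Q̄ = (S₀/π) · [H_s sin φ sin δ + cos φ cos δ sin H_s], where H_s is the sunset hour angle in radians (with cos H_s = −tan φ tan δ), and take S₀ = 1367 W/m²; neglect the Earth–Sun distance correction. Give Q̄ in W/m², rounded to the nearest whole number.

407 W/m²

−tan φ tan δ = −(-0.0035)(0.3699) = 0.0013; H_s = arccos(0.0013) = 89.93°. In radians, H_s = 1.5696.
H_s sin φ sin δ = 1.5696 × -0.0035 × 0.3469 = -0.0019.
cos φ cos δ sin H_s = 1.0000 × 0.9379 × 1.0000 = 0.9379.
Q̄ = (1367/π) × (-0.0019 + 0.9379) = 435.13 × 0.9360 = 407.28 W/m².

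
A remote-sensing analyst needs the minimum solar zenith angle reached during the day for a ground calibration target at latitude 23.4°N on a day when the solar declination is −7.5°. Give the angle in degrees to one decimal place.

30.9°

At local solar noon the hour angle is zero, so the zenith angle is |φ − δ| = |23.4° − (-7.5°)| = 30.9°.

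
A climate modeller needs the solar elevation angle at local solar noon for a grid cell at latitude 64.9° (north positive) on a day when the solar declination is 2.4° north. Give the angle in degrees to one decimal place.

At local solar noon the hour angle is zero, so the elevation is 90° − |φ − δ| = 90° − |64.9° − (2.4°)| = 90° − 62.5° = 27.5°.

27.5°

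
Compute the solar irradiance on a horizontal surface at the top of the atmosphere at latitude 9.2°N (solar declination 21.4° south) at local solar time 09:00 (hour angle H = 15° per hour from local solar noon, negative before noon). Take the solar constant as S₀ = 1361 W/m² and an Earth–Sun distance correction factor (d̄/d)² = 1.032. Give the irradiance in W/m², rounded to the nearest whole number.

831 W/m²

Hour angle H = 15° × (9 − 12) = -45.00°.
cos θ_z = sin(9.2°) sin(-21.4°) + cos(9.2°) cos(-21.4°) cos(-45.00°) = -0.0583 + 0.6499 = 0.5916.
Top-of-atmosphere irradiance = S₀ (d̄/d)² cos θ_z = 1361 × 1.032 × 0.5916 = 830.93 W/m².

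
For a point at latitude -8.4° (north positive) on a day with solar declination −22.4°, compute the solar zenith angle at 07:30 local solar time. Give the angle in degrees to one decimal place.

66.1°

Hour angle H = 15° × (7.5 − 12) = -67.50°.
With φ = -8.4°, δ = -22.4°, H = -67.50°: sin φ sin δ = 0.0557, cos φ cos δ cos H = 0.3500, so cos θ_z = 0.4057.
θ_z = arccos(0.4057) = 66.06°.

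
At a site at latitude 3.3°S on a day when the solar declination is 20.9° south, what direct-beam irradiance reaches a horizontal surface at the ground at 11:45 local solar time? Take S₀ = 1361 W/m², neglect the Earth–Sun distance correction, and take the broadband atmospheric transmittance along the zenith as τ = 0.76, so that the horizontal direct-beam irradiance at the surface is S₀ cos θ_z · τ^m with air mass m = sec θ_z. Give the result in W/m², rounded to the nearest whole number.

970 W/m²

Hour angle H = 15° × (11.75 − 12) = -3.75°.
cos θ_z = sin φ sin δ + cos φ cos δ cos H = (-0.0576)(-0.3567) + (0.9983)(0.9342)(0.9979) = 0.9512.
Air mass m = 1/cos θ_z = 1/0.9512 = 1.051; τ^m = 0.76^1.051 = 0.7494.
Surface direct beam = 1361 × 0.9512 × 0.7494 = 970.16 W/m².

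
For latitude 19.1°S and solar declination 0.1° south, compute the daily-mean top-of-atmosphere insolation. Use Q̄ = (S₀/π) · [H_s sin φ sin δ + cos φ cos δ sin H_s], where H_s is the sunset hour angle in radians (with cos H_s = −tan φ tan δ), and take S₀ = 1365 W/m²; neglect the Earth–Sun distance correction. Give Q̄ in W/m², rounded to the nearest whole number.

−tan φ tan δ = −(-0.3463)(-0.0017) = -0.0006; H_s = arccos(-0.0006) = 90.03°. In radians, H_s = 1.5713.
H_s sin φ sin δ = 1.5713 × -0.3272 × -0.0017 = 0.0009.
cos φ cos δ sin H_s = 0.9449 × 1.0000 × 1.0000 = 0.9449.
Q̄ = (1365/π) × (0.0009 + 0.9449) = 434.49 × 0.9458 = 410.94 W/m².

411 W/m²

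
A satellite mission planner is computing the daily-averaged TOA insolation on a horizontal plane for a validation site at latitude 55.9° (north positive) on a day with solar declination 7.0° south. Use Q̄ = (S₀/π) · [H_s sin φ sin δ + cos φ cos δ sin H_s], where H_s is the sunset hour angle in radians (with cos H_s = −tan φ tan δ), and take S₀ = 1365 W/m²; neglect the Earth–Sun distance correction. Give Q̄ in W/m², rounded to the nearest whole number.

177 W/m²

−tan φ tan δ = −(1.4770)(-0.1228) = 0.1814; H_s = arccos(0.1814) = 79.55°. In radians, H_s = 1.3884.
H_s sin φ sin δ = 1.3884 × 0.8281 × -0.1219 = -0.1402.
cos φ cos δ sin H_s = 0.5606 × 0.9925 × 0.9834 = 0.5472.
Q̄ = (1365/π) × (-0.1402 + 0.5472) = 434.49 × 0.4070 = 176.84 W/m².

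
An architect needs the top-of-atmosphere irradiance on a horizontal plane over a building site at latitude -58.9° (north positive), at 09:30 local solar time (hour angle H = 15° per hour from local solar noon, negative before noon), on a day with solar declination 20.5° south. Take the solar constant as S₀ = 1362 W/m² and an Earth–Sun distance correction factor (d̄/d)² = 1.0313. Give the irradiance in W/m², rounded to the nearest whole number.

960 W/m²

Hour angle H = 15° × (9.5 − 12) = -37.50°.
With φ = -58.9°, δ = -20.5°, H = -37.50°: sin φ sin δ = 0.2999, cos φ cos δ cos H = 0.3838, so cos θ_z = 0.6837.
Top-of-atmosphere irradiance = S₀ (d̄/d)² cos θ_z = 1362 × 1.0313 × 0.6837 = 960.35 W/m².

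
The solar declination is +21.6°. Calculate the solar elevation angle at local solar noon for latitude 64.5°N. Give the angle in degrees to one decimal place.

At local solar noon the hour angle is zero, so the elevation is 90° − |φ − δ| = 90° − |64.5° − (21.6°)| = 90° − 42.9° = 47.1°.

47.1°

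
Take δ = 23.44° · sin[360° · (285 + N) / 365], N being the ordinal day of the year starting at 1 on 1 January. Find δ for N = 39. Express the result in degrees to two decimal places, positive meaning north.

-15.20°

360 × (285 + 39) / 365 = 319.562°; sin(319.562°) = -0.6486.
δ = 23.44 × -0.6486 = -15.203° ≈ -15.20°.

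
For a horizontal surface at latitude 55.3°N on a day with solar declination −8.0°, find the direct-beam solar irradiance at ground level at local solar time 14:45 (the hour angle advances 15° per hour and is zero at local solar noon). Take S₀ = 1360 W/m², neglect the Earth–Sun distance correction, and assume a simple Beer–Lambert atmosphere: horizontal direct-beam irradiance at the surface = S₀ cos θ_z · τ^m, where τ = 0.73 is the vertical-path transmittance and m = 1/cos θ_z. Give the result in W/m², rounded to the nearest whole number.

152 W/m²

Hour angle H = 15° × (14.75 − 12) = 41.25°.
cos θ_z = sin(55.3°) sin(-8.0°) + cos(55.3°) cos(-8.0°) cos(41.25°) = -0.1144 + 0.4238 = 0.3094.
Air mass m = 1/cos θ_z = 1/0.3094 = 3.232; τ^m = 0.73^3.232 = 0.3616.
Surface direct beam = 1360 × 0.3094 × 0.3616 = 152.16 W/m².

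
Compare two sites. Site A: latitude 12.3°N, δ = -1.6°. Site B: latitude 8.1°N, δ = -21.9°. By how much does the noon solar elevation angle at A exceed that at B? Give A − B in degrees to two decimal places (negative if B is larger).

A: 90° − |12.3 − (-1.6)| = 76.10°.
B: 90° − |8.1 − (-21.9)| = 60.00°.
A − B = 76.10 − 60.00 = 16.10°.

+16.10°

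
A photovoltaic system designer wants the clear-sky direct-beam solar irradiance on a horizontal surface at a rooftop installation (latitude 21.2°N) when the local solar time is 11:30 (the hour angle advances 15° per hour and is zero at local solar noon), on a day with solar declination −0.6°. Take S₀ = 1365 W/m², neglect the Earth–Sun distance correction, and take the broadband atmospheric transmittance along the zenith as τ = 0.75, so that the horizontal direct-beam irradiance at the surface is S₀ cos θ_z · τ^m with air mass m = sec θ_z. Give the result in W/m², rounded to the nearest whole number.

Hour angle H = 15° × (11.5 − 12) = -7.50°.
cos θ_z = sin φ sin δ + cos φ cos δ cos H = (0.3616)(-0.0105) + (0.9323)(0.9999)(0.9914) = 0.9204.
Air mass m = 1/cos θ_z = 1/0.9204 = 1.086; τ^m = 0.75^1.086 = 0.7317.
Surface direct beam = 1365 × 0.9204 × 0.7317 = 919.27 W/m².

919 W/m²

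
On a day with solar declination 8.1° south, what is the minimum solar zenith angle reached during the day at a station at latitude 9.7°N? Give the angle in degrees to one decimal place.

17.8°

At local solar noon the hour angle is zero, so the zenith angle is |φ − δ| = |9.7° − (-8.1°)| = 17.8°.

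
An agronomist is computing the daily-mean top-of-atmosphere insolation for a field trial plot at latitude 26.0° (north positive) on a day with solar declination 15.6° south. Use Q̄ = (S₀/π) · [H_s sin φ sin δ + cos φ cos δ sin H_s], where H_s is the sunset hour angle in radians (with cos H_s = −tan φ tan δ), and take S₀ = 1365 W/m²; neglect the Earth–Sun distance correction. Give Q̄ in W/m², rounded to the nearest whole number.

299 W/m²

−tan φ tan δ = −(0.4877)(-0.2792) = 0.1362; H_s = arccos(0.1362) = 82.17°. In radians, H_s = 1.4341.
H_s sin φ sin δ = 1.4341 × 0.4384 × -0.2689 = -0.1691.
cos φ cos δ sin H_s = 0.8988 × 0.9632 × 0.9907 = 0.8577.
Q̄ = (1365/π) × (-0.1691 + 0.8577) = 434.49 × 0.6886 = 299.19 W/m².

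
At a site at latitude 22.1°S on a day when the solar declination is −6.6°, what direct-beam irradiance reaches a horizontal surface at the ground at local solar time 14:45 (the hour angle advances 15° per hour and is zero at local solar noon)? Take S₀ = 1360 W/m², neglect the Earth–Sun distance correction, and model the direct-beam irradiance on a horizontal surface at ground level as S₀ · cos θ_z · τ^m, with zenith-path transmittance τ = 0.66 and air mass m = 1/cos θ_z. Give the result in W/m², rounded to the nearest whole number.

568 W/m²

Hour angle H = 15° × (14.75 − 12) = 41.25°.
With φ = -22.1°, δ = -6.6°, H = 41.25°: sin φ sin δ = 0.0432, cos φ cos δ cos H = 0.6920, so cos θ_z = 0.7352.
Air mass m = 1/cos θ_z = 1/0.7352 = 1.360; τ^m = 0.66^1.360 = 0.5683.
Surface direct beam = 1360 × 0.7352 × 0.5683 = 568.23 W/m².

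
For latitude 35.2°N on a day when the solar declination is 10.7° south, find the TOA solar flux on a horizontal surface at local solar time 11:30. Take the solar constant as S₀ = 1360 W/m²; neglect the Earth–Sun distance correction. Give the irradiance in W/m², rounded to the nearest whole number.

937 W/m²

Hour angle H = 15° × (11.5 − 12) = -7.50°.
cos θ_z = sin(35.2°) sin(-10.7°) + cos(35.2°) cos(-10.7°) cos(-7.50°) = -0.1070 + 0.7961 = 0.6891.
Top-of-atmosphere irradiance = S₀ cos θ_z = 1360 × 0.6891 = 937.18 W/m².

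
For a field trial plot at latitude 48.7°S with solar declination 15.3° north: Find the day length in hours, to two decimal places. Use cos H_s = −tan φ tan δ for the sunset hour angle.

9.58 hours

−tan φ tan δ = −(-1.1383)(0.2736) = 0.3114; H_s = arccos(0.3114) = 71.86°.
Day length = 2 H_s / 15° h⁻¹ = 143.72° / 15 = 9.581 h.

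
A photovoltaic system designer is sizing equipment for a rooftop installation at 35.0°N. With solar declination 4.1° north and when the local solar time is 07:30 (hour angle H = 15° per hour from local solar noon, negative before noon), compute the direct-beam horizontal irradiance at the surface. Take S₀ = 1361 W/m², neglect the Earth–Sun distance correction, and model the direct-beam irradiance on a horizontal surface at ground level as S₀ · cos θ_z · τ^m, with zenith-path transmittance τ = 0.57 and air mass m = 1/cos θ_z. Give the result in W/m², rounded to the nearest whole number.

Hour angle H = 15° × (7.5 − 12) = -67.50°.
cos θ_z = sin(35.0°) sin(4.1°) + cos(35.0°) cos(4.1°) cos(-67.50°) = 0.0410 + 0.3127 = 0.3537.
Air mass m = 1/cos θ_z = 1/0.3537 = 2.827; τ^m = 0.57^2.827 = 0.2041.
Surface direct beam = 1361 × 0.3537 × 0.2041 = 98.25 W/m².

98 W/m²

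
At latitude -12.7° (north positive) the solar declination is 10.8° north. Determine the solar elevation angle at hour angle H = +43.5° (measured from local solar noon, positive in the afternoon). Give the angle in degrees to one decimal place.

40.8°

With φ = -12.7°, δ = 10.8°, H = 43.50°: sin φ sin δ = -0.0412, cos φ cos δ cos H = 0.6951, so cos θ_z = 0.6539.
θ_z = arccos(0.6539) = 49.16°, so the elevation is 90° − 49.16° = 40.84°.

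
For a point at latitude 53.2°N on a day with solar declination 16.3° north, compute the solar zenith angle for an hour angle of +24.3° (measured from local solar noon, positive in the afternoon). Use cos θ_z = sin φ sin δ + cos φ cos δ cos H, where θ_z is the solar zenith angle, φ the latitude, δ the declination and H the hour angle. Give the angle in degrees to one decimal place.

cos θ_z = sin φ sin δ + cos φ cos δ cos H = (0.8007)(0.2807) + (0.5990)(0.9598)(0.9114) = 0.7487.
θ_z = arccos(0.7487) = 41.52°.

41.5°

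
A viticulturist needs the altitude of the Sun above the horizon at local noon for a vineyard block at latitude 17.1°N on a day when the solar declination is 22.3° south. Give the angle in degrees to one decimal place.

50.6°

At local solar noon the hour angle is zero, so the elevation is 90° − |φ − δ| = 90° − |17.1° − (-22.3°)| = 90° − 39.4° = 50.6°.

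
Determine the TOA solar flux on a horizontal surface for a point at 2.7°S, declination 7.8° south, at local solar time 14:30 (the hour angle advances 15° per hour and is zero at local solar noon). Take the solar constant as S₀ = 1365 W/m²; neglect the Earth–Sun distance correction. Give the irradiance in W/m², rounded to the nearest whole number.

Hour angle H = 15° × (14.5 − 12) = 37.50°.
cos θ_z = sin(-2.7°) sin(-7.8°) + cos(-2.7°) cos(-7.8°) cos(37.50°) = 0.0064 + 0.7851 = 0.7915.
Top-of-atmosphere irradiance = S₀ cos θ_z = 1365 × 0.7915 = 1080.40 W/m².

1080 W/m²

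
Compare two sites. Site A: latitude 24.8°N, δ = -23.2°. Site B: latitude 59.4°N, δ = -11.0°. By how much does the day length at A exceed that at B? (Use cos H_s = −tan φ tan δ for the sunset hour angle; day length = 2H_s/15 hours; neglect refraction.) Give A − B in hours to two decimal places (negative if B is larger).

A: H_s = arccos(−tan 24.8° · tan -23.2°) = 78.58°, so 2H_s/15 = 10.4773 h.
B: H_s = arccos(−tan 59.4° · tan -11.0°) = 70.81°, so 2H_s/15 = 9.4413 h.
A − B = 10.4773 − 9.4413 = 1.0360 h.

+1.04 h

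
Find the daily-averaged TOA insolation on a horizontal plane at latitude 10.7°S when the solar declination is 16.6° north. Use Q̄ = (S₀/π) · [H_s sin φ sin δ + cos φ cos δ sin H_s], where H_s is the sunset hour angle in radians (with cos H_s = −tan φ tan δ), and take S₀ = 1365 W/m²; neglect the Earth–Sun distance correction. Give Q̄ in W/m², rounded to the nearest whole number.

374 W/m²

cos H_s = −tan(-10.7°) · tan(16.6°) = 0.0563, so H_s = arccos(0.0563) = 86.77°. In radians, H_s = 1.5144.
H_s sin φ sin δ = 1.5144 × -0.1857 × 0.2857 = -0.0803.
cos φ cos δ sin H_s = 0.9826 × 0.9583 × 0.9984 = 0.9401.
Q̄ = (1365/π) × (-0.0803 + 0.9401) = 434.49 × 0.8598 = 373.57 W/m².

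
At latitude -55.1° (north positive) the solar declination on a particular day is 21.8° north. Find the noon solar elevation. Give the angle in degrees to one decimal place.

At local solar noon the hour angle is zero, so the elevation is 90° − |φ − δ| = 90° − |-55.1° − (21.8°)| = 90° − 76.9° = 13.1°.

13.1°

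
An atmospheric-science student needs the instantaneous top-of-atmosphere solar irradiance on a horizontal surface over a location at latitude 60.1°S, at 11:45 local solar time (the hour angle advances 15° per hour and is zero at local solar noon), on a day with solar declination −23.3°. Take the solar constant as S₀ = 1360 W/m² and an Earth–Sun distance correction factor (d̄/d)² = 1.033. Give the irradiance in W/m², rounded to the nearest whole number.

Hour angle H = 15° × (11.75 − 12) = -3.75°.
cos θ_z = sin(-60.1°) sin(-23.3°) + cos(-60.1°) cos(-23.3°) cos(-3.75°) = 0.3429 + 0.4569 = 0.7998.
Top-of-atmosphere irradiance = S₀ (d̄/d)² cos θ_z = 1360 × 1.033 × 0.7998 = 1123.62 W/m².

1124 W/m²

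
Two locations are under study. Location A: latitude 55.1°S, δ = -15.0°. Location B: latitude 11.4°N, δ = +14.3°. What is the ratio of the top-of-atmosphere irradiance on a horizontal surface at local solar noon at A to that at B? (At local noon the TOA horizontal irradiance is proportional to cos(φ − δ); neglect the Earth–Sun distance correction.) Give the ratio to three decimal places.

0.766

A: cos θ_z = cos(-55.1° − (-15.0°)) = 0.7649.
B: cos θ_z = cos(11.4° − (14.3°)) = 0.9987.
Ratio A/B = 0.7649 / 0.9987 = 0.7659.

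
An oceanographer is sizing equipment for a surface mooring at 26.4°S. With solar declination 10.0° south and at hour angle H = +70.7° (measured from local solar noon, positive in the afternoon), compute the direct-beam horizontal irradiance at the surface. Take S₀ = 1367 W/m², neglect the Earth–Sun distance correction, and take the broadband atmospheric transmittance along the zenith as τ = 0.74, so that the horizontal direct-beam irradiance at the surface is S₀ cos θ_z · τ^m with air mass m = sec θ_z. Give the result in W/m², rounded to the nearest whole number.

With φ = -26.4°, δ = -10.0°, H = 70.70°: sin φ sin δ = 0.0772, cos φ cos δ cos H = 0.2915, so cos θ_z = 0.3687.
Air mass m = 1/cos θ_z = 1/0.3687 = 2.712; τ^m = 0.74^2.712 = 0.4419.
Surface direct beam = 1367 × 0.3687 × 0.4419 = 222.72 W/m².

223 W/m²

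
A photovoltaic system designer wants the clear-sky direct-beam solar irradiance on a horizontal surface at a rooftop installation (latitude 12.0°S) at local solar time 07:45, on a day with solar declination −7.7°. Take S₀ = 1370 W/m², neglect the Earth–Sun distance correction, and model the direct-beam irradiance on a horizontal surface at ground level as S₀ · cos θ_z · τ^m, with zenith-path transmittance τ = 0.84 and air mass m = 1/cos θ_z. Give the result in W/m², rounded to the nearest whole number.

Hour angle H = 15° × (7.75 − 12) = -63.75°.
cos θ_z = sin(-12.0°) sin(-7.7°) + cos(-12.0°) cos(-7.7°) cos(-63.75°) = 0.0279 + 0.4287 = 0.4566.
Air mass m = 1/cos θ_z = 1/0.4566 = 2.190; τ^m = 0.84^2.190 = 0.6826.
Surface direct beam = 1370 × 0.4566 × 0.6826 = 426.99 W/m².

427 W/m²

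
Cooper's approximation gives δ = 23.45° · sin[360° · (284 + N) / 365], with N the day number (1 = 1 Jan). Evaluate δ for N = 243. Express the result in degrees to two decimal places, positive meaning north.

360 × (284 + 243) / 365 = 519.781°; sin(519.781°) = 0.3456.
δ = 23.45 × 0.3456 = 8.104° ≈ +8.10°.

+8.10°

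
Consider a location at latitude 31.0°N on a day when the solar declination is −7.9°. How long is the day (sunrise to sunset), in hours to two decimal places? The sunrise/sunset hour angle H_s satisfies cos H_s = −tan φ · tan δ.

11.36 hours

The sunset hour angle satisfies cos H_s = −tan φ tan δ = 0.0834, giving H_s = 85.22°.
Day length = 2 H_s / 15° h⁻¹ = 170.44° / 15 = 11.363 h.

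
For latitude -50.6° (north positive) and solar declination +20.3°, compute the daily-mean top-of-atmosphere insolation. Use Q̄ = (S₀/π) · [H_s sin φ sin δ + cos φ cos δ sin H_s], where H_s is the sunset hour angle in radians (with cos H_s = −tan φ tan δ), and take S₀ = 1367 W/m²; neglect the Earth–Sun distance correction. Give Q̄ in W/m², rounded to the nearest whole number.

103 W/m²

cos H_s = −tan(-50.6°) · tan(20.3°) = 0.4503, so H_s = arccos(0.4503) = 63.24°. In radians, H_s = 1.1037.
H_s sin φ sin δ = 1.1037 × -0.7727 × 0.3469 = -0.2958.
cos φ cos δ sin H_s = 0.6347 × 0.9379 × 0.8929 = 0.5315.
Q̄ = (1367/π) × (-0.2958 + 0.5315) = 435.13 × 0.2357 = 102.56 W/m².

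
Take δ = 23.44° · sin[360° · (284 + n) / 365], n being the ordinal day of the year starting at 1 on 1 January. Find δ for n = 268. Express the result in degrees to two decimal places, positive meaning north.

-1.81°

360 × (284 + 268) / 365 = 544.438°; sin(544.438°) = -0.0774.
δ = 23.44 × -0.0774 = -1.814° ≈ -1.81°.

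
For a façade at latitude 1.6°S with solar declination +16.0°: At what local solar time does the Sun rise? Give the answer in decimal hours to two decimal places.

cos H_s = −tan(-1.6°) · tan(16.0°) = 0.0080, so H_s = arccos(0.0080) = 89.54°.
Sunrise is at 12 − H_s/15 = 12 − 5.969 = 6.031 h local solar time.

6.03 h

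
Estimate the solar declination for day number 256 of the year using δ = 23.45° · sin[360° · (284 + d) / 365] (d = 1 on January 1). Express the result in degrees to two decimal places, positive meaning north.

+3.02°

360 × (284 + 256) / 365 = 532.603°; sin(532.603°) = 0.1287.
δ = 23.45 × 0.1287 = 3.018° ≈ +3.02°.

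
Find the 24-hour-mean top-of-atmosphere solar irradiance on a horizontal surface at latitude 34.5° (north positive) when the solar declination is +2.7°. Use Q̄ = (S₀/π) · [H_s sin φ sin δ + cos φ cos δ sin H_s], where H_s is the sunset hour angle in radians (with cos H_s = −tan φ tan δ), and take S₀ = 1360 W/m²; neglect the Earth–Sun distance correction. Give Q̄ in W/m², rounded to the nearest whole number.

375 W/m²

cos H_s = −tan(34.5°) · tan(2.7°) = -0.0324, so H_s = arccos(-0.0324) = 91.86°. In radians, H_s = 1.6033.
H_s sin φ sin δ = 1.6033 × 0.5664 × 0.0471 = 0.0428.
cos φ cos δ sin H_s = 0.8241 × 0.9989 × 0.9995 = 0.8228.
Q̄ = (1360/π) × (0.0428 + 0.8228) = 432.90 × 0.8656 = 374.72 W/m².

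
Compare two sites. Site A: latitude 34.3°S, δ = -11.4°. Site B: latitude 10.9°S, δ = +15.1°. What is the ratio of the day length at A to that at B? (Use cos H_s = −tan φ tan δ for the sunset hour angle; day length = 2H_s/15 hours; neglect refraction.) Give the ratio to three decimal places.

A: H_s = arccos(−tan -34.3° · tan -11.4°) = 97.91°, so 2H_s/15 = 13.0547 h.
B: H_s = arccos(−tan -10.9° · tan 15.1°) = 87.02°, so 2H_s/15 = 11.6027 h.
Ratio A/B = 13.0547 / 11.6027 = 1.1251.

1.125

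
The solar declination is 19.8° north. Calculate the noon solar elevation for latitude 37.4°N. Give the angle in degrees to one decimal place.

At local solar noon the hour angle is zero, so the elevation is 90° − |φ − δ| = 90° − |37.4° − (19.8°)| = 90° − 17.6° = 72.4°.

72.4°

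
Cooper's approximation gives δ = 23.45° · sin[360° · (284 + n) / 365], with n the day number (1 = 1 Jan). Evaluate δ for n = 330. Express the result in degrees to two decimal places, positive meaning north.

360 × (284 + 330) / 365 = 605.589°; sin(605.589°) = -0.9106.
δ = 23.45 × -0.9106 = -21.354° ≈ -21.35°.

-21.35°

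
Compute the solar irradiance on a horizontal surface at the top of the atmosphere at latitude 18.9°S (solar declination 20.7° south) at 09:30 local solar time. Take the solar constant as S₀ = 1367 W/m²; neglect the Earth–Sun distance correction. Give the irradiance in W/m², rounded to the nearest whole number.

Hour angle H = 15° × (9.5 − 12) = -37.50°.
cos θ_z = sin(-18.9°) sin(-20.7°) + cos(-18.9°) cos(-20.7°) cos(-37.50°) = 0.1145 + 0.7021 = 0.8166.
Top-of-atmosphere irradiance = S₀ cos θ_z = 1367 × 0.8166 = 1116.29 W/m².

1116 W/m²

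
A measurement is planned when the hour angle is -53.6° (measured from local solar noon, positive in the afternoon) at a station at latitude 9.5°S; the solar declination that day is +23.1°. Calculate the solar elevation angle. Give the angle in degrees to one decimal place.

With φ = -9.5°, δ = 23.1°, H = -53.60°: sin φ sin δ = -0.0648, cos φ cos δ cos H = 0.5384, so cos θ_z = 0.4736.
θ_z = arccos(0.4736) = 61.73°, so the elevation is 90° − 61.73° = 28.27°.

28.3°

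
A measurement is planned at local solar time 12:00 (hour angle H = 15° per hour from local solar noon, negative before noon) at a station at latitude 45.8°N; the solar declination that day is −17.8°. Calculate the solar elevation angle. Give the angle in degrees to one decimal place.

26.4°

Hour angle H = 15° × (12 − 12) = 0.00°.
With φ = 45.8°, δ = -17.8°, H = 0.00°: sin φ sin δ = -0.2192, cos φ cos δ cos H = 0.6638, so cos θ_z = 0.4446.
θ_z = arccos(0.4446) = 63.60°, so the elevation is 90° − 63.60° = 26.40°.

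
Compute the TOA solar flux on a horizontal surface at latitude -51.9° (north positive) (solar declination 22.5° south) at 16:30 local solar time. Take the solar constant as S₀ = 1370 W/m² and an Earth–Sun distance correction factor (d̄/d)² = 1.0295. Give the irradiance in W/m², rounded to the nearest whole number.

732 W/m²

Hour angle H = 15° × (16.5 − 12) = 67.50°.
cos θ_z = sin φ sin δ + cos φ cos δ cos H = (-0.7869)(-0.3827) + (0.6170)(0.9239)(0.3827) = 0.5193.
Top-of-atmosphere irradiance = S₀ (d̄/d)² cos θ_z = 1370 × 1.0295 × 0.5193 = 732.43 W/m².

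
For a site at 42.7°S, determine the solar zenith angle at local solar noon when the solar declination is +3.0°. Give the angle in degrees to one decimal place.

At local solar noon the hour angle is zero, so the zenith angle is |φ − δ| = |-42.7° − (3.0°)| = 45.7°.

45.7°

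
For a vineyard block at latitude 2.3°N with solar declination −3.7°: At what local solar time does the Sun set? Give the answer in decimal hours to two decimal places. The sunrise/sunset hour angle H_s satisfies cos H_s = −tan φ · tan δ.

The sunset hour angle satisfies cos H_s = −tan φ tan δ = 0.0026, giving H_s = 89.85°.
Sunset is at 12 + H_s/15 = 12 + 5.990 = 17.990 h local solar time.

17.99 h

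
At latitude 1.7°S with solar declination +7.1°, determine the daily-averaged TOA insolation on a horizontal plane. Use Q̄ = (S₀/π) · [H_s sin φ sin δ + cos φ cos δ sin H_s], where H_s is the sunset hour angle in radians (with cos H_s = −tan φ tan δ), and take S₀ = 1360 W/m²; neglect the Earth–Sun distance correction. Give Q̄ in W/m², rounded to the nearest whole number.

427 W/m²

The sunset hour angle satisfies cos H_s = −tan φ tan δ = 0.0037, giving H_s = 89.79°. In radians, H_s = 1.5671.
H_s sin φ sin δ = 1.5671 × -0.0297 × 0.1236 = -0.0058.
cos φ cos δ sin H_s = 0.9996 × 0.9923 × 1.0000 = 0.9919.
Q̄ = (1360/π) × (-0.0058 + 0.9919) = 432.90 × 0.9861 = 426.88 W/m².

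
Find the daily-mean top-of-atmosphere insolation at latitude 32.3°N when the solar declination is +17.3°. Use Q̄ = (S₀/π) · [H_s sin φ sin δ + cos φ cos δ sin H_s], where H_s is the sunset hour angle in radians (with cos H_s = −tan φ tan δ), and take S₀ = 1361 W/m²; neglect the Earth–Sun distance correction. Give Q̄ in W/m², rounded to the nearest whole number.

465 W/m²

The sunset hour angle satisfies cos H_s = −tan φ tan δ = -0.1969, giving H_s = 101.36°. In radians, H_s = 1.7691.
H_s sin φ sin δ = 1.7691 × 0.5344 × 0.2974 = 0.2812.
cos φ cos δ sin H_s = 0.8453 × 0.9548 × 0.9804 = 0.7913.
Q̄ = (1361/π) × (0.2812 + 0.7913) = 433.22 × 1.0725 = 464.63 W/m².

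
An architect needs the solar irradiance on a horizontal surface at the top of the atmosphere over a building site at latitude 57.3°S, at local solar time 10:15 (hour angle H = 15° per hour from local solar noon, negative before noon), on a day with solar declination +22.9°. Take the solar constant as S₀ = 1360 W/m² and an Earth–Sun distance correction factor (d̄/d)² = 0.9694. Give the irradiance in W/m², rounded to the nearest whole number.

157 W/m²

Hour angle H = 15° × (10.25 − 12) = -26.25°.
cos θ_z = sin φ sin δ + cos φ cos δ cos H = (-0.8415)(0.3891) + (0.5402)(0.9212)(0.8969) = 0.1189.
Top-of-atmosphere irradiance = S₀ (d̄/d)² cos θ_z = 1360 × 0.9694 × 0.1189 = 156.76 W/m².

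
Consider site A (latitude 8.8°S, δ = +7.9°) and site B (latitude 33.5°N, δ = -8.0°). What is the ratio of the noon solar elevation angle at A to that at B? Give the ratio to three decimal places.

A: 90° − |-8.8 − (7.9)| = 73.30°.
B: 90° − |33.5 − (-8.0)| = 48.50°.
Ratio A/B = 73.3000 / 48.5000 = 1.5113.

1.511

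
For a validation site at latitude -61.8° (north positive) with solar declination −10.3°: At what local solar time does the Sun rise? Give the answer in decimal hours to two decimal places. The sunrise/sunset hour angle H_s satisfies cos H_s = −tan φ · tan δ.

4.68 h

−tan φ tan δ = −(-1.8650)(-0.1817) = -0.3389; H_s = arccos(-0.3389) = 109.81°.
Sunrise is at 12 − H_s/15 = 12 − 7.321 = 4.679 h local solar time.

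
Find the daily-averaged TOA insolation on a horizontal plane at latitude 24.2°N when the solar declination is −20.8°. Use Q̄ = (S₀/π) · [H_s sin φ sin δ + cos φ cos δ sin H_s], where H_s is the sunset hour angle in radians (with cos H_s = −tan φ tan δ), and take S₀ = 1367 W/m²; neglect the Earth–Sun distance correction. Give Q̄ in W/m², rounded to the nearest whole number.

−tan φ tan δ = −(0.4494)(-0.3799) = 0.1707; H_s = arccos(0.1707) = 80.17°. In radians, H_s = 1.3992.
H_s sin φ sin δ = 1.3992 × 0.4099 × -0.3551 = -0.2037.
cos φ cos δ sin H_s = 0.9121 × 0.9348 × 0.9853 = 0.8401.
Q̄ = (1367/π) × (-0.2037 + 0.8401) = 435.13 × 0.6364 = 276.92 W/m².

277 W/m²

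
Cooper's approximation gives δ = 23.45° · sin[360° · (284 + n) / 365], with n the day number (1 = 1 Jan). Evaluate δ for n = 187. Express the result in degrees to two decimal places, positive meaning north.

+22.70°

360 × (284 + 187) / 365 = 464.548°; sin(464.548°) = 0.9679.
δ = 23.45 × 0.9679 = 22.697° ≈ +22.70°.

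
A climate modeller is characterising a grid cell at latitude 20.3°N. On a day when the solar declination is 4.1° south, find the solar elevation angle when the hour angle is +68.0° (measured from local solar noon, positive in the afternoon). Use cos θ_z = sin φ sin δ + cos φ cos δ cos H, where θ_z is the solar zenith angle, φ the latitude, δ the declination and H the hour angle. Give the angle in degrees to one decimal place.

cos θ_z = sin φ sin δ + cos φ cos δ cos H = (0.3469)(-0.0715) + (0.9379)(0.9974)(0.3746) = 0.3256.
θ_z = arccos(0.3256) = 71.00°, so the elevation is 90° − 71.00° = 19.00°.

19.0°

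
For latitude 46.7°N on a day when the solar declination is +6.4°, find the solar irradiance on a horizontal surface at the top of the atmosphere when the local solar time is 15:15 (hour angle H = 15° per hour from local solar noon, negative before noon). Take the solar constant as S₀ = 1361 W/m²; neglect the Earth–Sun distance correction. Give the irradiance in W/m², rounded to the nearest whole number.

722 W/m²

Hour angle H = 15° × (15.25 − 12) = 48.75°.
cos θ_z = sin φ sin δ + cos φ cos δ cos H = (0.7278)(0.1115) + (0.6858)(0.9938)(0.6593) = 0.5305.
Top-of-atmosphere irradiance = S₀ cos θ_z = 1361 × 0.5305 = 722.01 W/m².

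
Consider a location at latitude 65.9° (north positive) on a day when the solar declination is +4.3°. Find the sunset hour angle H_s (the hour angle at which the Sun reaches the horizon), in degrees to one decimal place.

99.7°

−tan φ tan δ = −(2.2355)(0.0752) = -0.1681; H_s = arccos(-0.1681) = 99.68°.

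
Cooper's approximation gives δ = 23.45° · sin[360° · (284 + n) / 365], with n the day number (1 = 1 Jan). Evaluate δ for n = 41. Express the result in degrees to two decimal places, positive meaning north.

-14.90°

360 × (284 + 41) / 365 = 320.548°; sin(320.548°) = -0.6354.
δ = 23.45 × -0.6354 = -14.900° ≈ -14.90°.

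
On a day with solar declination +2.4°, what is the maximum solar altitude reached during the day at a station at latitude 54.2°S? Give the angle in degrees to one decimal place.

33.4°

At local solar noon the hour angle is zero, so the elevation is 90° − |φ − δ| = 90° − |-54.2° − (2.4°)| = 90° − 56.6° = 33.4°.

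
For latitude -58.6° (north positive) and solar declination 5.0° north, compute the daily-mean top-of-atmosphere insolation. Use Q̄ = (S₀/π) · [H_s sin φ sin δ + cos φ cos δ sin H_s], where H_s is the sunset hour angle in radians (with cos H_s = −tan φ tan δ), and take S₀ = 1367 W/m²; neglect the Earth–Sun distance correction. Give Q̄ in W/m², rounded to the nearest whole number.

−tan φ tan δ = −(-1.6383)(0.0875) = 0.1434; H_s = arccos(0.1434) = 81.76°. In radians, H_s = 1.4270.
H_s sin φ sin δ = 1.4270 × -0.8536 × 0.0872 = -0.1062.
cos φ cos δ sin H_s = 0.5210 × 0.9962 × 0.9897 = 0.5137.
Q̄ = (1367/π) × (-0.1062 + 0.5137) = 435.13 × 0.4075 = 177.32 W/m².

177 W/m²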